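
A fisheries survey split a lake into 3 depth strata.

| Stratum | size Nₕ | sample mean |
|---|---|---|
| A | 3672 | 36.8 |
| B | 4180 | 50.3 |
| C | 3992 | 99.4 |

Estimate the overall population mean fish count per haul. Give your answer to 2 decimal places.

N = 11844; weights Wₕ = Nₕ/N = (0.3100, 0.3529, 0.3370).
x̄_st = Σ Wₕ·x̄ₕ = 0.3100·36.8 + 0.3529·50.3 + 0.3370·99.4 ≈ 62.6637...
→ 62.66.

62.66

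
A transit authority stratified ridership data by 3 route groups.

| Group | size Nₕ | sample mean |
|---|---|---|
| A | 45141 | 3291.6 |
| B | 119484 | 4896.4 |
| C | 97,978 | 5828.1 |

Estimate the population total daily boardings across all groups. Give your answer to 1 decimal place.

A: 45141·3291.6 = 148586115.6
B: 119484·4896.4 = 585041457.6
C: 97978·5828.1 = 571025581.8
τ̂ = Σ Nₕx̄ₕ = 1304653155.0.

1304653155.0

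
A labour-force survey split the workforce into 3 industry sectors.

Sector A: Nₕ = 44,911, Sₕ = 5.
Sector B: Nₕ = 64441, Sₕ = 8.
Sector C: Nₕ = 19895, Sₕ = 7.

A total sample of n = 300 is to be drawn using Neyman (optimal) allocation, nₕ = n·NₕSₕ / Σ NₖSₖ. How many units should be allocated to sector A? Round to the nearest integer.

77

Σ NₕSₕ = 44911·5 + 64441·8 + 19895·7 = 879348.
Share for A: 224555/879348 = 0.25537.
n_A = 300 × 0.25537 = 76.610... → 77.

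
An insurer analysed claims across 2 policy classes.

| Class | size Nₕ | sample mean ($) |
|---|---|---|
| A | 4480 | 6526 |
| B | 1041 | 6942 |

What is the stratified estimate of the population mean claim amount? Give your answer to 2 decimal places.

6604.44

x̄_st = (Σ Nₕx̄ₕ) / (Σ Nₕ) = (4480·6526 + 1041·6942) / 5521
= 36463102 / 5521 = 6604.4380... → 6604.44.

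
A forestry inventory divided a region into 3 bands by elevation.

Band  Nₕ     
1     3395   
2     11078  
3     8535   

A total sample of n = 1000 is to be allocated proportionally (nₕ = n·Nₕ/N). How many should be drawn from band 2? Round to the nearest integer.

Share of band 2 = 11078/23008 = 0.48148.
Allocate 1000 × 0.48148 = 481.485... → 481.

481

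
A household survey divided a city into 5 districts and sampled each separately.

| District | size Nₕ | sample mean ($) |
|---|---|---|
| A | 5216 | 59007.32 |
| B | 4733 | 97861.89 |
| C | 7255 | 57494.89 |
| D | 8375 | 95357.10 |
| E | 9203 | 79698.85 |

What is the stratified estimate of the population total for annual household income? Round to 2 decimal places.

2720172162.49

Estimate total by summing Nₕ·x̄ₕ over strata.
5216·59007.32 + 4733·97861.89 + 7255·57494.89 + 8375·95357.10 + 9203·79698.85 = 307782181.12 + 463180325.37 + 417125426.95 + 798615712.5 + 733468516.55 = 2720172162.49.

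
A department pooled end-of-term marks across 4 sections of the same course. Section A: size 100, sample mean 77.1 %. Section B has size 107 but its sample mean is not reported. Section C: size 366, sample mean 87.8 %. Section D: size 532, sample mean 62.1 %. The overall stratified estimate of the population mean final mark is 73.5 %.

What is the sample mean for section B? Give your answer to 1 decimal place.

77.9

N = 100 + 107 + 366 + 532 = 1105.
Overall total = μ·N = 73.5·1105 = 81217.5.
Subtract the known strata: 100·77.1 + 366·87.8 + 532·62.1 = 72882.
Remaining total for section B: 81217.5 − 72882 = 8335.5.
Divide by its size: 8335.5 / 107 = 77.902... → 77.9.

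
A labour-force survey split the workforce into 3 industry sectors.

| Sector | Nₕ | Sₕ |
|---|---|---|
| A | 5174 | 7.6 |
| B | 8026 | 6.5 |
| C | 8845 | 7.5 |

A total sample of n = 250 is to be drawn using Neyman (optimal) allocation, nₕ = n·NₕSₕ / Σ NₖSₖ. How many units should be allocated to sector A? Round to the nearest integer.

62

A: NₕSₕ = 5174·7.6 = 39322.4
B: NₕSₕ = 8026·6.5 = 52169
C: NₕSₕ = 8845·7.5 = 66337.5
Σ NₕSₕ = 157828.9.
n_A = 250·39322.4/157828.9 = 62.286... → 62.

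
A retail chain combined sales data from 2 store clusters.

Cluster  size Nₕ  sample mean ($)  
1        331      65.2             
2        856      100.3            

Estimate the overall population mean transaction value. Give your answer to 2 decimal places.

N = 331 + 856 = 1187.
Overall mean = Σ (Nₕ/N)·x̄ₕ — weight by population share, not a simple average.
Σ Nₕx̄ₕ = 331·65.2 + 856·100.3 = 21581.2 + 85856.8 = 107438.
Divide by N: 107438 / 1187 = 90.5122... → 90.51.

90.51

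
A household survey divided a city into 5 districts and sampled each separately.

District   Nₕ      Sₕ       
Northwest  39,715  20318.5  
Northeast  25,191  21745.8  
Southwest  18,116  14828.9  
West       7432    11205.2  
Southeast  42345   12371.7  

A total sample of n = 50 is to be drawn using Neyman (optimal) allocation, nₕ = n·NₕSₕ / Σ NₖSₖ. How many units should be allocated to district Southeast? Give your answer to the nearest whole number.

12

Northwest: NₕSₕ = 39715·20318.5 = 806949227.5
Northeast: NₕSₕ = 25191·21745.8 = 547798447.8
Southwest: NₕSₕ = 18116·14828.9 = 268640352.4
West: NₕSₕ = 7432·11205.2 = 83277046.4
Southeast: NₕSₕ = 42345·12371.7 = 523879636.5
Σ NₕSₕ = 2230544710.6.
n_Southeast = 50·523879636.5/2230544710.6 = 11.743... → 12.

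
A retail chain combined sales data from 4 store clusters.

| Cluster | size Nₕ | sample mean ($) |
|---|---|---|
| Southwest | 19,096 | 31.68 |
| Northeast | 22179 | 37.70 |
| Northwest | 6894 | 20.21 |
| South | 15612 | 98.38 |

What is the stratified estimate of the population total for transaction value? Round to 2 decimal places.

3116345.88

Estimate total by summing Nₕ·x̄ₕ over strata.
19096·31.68 + 22179·37.70 + 6894·20.21 + 15612·98.38 = 604961.28 + 836148.3 + 139327.74 + 1535908.56 = 3116345.88.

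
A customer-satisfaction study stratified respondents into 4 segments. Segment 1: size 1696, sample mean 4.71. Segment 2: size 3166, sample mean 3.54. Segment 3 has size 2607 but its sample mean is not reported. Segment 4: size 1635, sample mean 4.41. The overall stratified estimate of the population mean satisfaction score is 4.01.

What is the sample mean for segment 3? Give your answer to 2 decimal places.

3.87

N = 1696 + 3166 + 2607 + 1635 = 9104.
Overall total = μ·N = 4.01·9104 = 36507.04.
Subtract the known strata: 1696·4.71 + 3166·3.54 + 1635·4.41 = 26406.15.
Remaining total for segment 3: 36507.04 − 26406.15 = 10100.89.
Divide by its size: 10100.89 / 2607 = 3.8745... → 3.87.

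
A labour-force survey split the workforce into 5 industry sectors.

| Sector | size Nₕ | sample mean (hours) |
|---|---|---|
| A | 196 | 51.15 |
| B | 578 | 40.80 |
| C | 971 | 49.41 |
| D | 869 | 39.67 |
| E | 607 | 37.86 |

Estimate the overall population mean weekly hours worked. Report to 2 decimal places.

43.17

N = 3221; weights Wₕ = Nₕ/N = (0.0609, 0.1794, 0.3015, 0.2698, 0.1885).
x̄_st = Σ Wₕ·x̄ₕ = 0.0609·51.15 + 0.1794·40.80 + 0.3015·49.41 + 0.2698·39.67 + 0.1885·37.86 ≈ 43.1665...
→ 43.17.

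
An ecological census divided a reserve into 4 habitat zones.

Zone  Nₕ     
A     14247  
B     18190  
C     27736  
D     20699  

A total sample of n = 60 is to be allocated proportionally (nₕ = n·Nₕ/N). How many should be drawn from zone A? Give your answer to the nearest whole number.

11

Share of zone A = 14247/80872 = 0.17617.
Allocate 60 × 0.17617 = 10.570... → 11.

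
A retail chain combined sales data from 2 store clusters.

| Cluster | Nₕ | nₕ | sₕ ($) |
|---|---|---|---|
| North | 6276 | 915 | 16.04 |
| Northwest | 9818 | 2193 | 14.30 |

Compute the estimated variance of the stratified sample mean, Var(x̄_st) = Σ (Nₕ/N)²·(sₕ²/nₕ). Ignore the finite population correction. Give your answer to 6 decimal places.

N = 16094; Wₕ = Nₕ/N.
cluster North: (6276/16094)²·16.04²/915 = 0.042758800
cluster Northwest: (9818/16094)²·14.30²/2193 = 0.034701760
Sum = 0.077460560 → 0.077461.

0.077461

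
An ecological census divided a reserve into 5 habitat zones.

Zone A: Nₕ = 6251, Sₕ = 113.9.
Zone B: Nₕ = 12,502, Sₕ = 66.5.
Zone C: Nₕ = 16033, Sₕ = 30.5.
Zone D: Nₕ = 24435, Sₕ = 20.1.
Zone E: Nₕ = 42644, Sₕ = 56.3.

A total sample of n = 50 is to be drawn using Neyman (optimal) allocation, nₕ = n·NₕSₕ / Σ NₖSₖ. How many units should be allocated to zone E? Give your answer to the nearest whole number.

Σ NₕSₕ = 6251·113.9 + 12502·66.5 + 16033·30.5 + 24435·20.1 + 42644·56.3 = 4924379.1.
Share for E: 2400857.2/4924379.1 = 0.48755.
n_E = 50 × 0.48755 = 24.377... → 24.

24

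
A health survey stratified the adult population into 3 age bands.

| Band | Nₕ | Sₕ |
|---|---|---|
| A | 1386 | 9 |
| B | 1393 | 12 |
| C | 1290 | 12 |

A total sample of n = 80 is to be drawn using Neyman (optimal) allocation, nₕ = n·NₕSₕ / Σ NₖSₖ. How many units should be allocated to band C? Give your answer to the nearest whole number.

28

Σ NₕSₕ = 1386·9 + 1393·12 + 1290·12 = 44670.
Share for C: 15480/44670 = 0.34654.
n_C = 80 × 0.34654 = 27.723... → 28.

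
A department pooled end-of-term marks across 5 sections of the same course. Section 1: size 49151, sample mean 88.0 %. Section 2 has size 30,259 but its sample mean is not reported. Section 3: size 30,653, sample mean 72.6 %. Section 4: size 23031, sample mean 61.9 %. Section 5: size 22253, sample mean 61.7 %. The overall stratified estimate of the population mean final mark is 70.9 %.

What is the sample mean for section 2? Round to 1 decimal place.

55.0

Σ Nₕx̄ₕ = N·μ, so 30259·x̄_2 = 155347·70.9 − (49151·88.0 + 30653·72.6 + 23031·61.9 + 22253·61.7).
= 11014102.3 − 9349324.8 = 1664777.5.
x̄_2 = 1664777.5 / 30259 = 55.018... → 55.0.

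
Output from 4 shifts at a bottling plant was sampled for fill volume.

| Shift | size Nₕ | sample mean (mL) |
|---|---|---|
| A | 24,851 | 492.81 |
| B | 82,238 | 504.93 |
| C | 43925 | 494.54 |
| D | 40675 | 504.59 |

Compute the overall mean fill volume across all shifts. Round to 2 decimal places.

N = 24851 + 82238 + 43925 + 40675 = 191689.
Overall mean = Σ (Nₕ/N)·x̄ₕ — weight by population share, not a simple average.
Σ Nₕx̄ₕ = 24851·492.81 + 82238·504.93 + 43925·494.54 + 40675·504.59 = 12246821.31 + 41524433.34 + 21722669.5 + 20524198.25 = 96018122.4.
Divide by N: 96018122.4 / 191689 = 500.9058... → 500.91.

500.91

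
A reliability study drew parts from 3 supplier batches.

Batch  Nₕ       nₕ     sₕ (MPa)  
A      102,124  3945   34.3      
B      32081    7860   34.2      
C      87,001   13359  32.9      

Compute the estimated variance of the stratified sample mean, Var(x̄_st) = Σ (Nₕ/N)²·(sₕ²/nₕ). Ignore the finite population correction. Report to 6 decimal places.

0.079226

N = 221206; Wₕ = Nₕ/N.
batch A: (102124/221206)²·34.3²/3945 = 0.063562806
batch B: (32081/221206)²·34.2²/7860 = 0.003129909
batch C: (87001/221206)²·32.9²/13359 = 0.012533505
Sum = 0.079226219 → 0.079226.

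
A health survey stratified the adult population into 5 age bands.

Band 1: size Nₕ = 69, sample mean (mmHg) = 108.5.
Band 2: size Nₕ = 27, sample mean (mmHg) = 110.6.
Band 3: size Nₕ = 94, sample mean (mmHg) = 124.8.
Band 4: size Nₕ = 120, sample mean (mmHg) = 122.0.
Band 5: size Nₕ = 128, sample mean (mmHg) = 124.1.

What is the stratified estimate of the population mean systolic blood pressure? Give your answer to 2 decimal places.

120.39

N = 438; weights Wₕ = Nₕ/N = (0.1575, 0.0616, 0.2146, 0.2740, 0.2922).
x̄_st = Σ Wₕ·x̄ₕ = 0.1575·108.5 + 0.0616·110.6 + 0.2146·124.8 + 0.2740·122.0 + 0.2922·124.1 ≈ 120.3852...
→ 120.39.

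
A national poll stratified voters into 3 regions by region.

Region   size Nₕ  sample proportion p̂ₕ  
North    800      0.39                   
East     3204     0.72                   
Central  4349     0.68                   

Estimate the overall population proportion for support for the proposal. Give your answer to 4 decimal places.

N = 800 + 3204 + 4349 = 8353.
Overall proportion = Σ (Nₕ/N)·p̂ₕ.
Σ Nₕp̂ₕ = 312 + 2306.88 + 2957.32 = 5576.2.
5576.2 / 8353 = 0.667569... → 0.6676.

0.6676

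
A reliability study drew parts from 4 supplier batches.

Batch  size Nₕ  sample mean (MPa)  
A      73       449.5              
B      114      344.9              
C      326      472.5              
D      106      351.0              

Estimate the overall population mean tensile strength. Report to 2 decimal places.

N = 619; weights Wₕ = Nₕ/N = (0.1179, 0.1842, 0.5267, 0.1712).
x̄_st = Σ Wₕ·x̄ₕ = 0.1179·449.5 + 0.1842·344.9 + 0.5267·472.5 + 0.1712·351.0 ≈ 425.4816...
→ 425.48.

425.48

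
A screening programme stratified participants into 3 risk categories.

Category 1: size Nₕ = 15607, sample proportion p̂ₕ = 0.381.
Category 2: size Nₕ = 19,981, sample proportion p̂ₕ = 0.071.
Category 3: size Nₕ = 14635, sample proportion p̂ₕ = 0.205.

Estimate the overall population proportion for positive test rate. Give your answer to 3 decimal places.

0.206

Wₕ = Nₕ/N with N = 50223: 0.3108, 0.3978, 0.2914.
p̂_st = 0.3108·0.381 + 0.3978·0.071 + 0.2914·0.205 ≈ 0.20638... → 0.206.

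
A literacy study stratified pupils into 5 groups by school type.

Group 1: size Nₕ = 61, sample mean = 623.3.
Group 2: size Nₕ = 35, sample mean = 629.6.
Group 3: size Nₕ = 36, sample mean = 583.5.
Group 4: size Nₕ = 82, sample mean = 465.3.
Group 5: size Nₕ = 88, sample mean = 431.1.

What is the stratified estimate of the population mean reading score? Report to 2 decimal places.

x̄_st = (Σ Nₕx̄ₕ) / (Σ Nₕ) = (61·623.3 + 35·629.6 + 36·583.5 + 82·465.3 + 88·431.1) / 302
= 157154.7 / 302 = 520.3798... → 520.38.

520.38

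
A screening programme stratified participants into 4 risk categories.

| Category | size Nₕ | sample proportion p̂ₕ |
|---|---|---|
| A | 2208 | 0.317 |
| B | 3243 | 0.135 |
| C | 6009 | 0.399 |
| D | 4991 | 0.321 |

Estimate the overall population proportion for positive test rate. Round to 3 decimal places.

0.312

Wₕ = Nₕ/N with N = 16451: 0.1342, 0.1971, 0.3653, 0.3034.
p̂_st = 0.1342·0.317 + 0.1971·0.135 + 0.3653·0.399 + 0.3034·0.321 ≈ 0.31229... → 0.312.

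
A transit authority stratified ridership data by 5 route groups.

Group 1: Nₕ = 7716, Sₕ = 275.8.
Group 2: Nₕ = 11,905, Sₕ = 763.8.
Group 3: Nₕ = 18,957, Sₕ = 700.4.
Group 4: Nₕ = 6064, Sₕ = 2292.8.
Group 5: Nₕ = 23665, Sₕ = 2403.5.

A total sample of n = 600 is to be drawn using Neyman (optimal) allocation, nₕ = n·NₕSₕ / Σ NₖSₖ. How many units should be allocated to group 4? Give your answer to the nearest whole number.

88

Σ NₕSₕ = 7716·275.8 + 11905·763.8 + 18957·700.4 + 6064·2292.8 + 23665·2403.5 = 95280961.3.
Share for 4: 13903539.2/95280961.3 = 0.14592.
n_4 = 600 × 0.14592 = 87.553... → 88.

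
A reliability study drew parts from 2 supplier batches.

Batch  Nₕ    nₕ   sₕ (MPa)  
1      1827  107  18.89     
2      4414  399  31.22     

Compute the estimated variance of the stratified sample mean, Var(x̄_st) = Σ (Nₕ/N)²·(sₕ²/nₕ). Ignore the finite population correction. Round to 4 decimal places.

N = 6241; Wₕ = Nₕ/N.
batch 1: (1827/6241)²·18.89²/107 = 0.2857912
batch 2: (4414/6241)²·31.22²/399 = 1.2219381
Sum = 1.5077293 → 1.5077.

1.5077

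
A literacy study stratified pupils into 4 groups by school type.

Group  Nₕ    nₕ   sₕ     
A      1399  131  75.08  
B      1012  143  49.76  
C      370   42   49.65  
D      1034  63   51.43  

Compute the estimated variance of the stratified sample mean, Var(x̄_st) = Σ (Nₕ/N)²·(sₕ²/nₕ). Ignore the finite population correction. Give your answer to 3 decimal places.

10.641

N = 3815. Term for each stratum: Wₕ²sₕ²/nₕ.
Var(x̄_st) = 5.786602 + 1.218419 + 0.552082 + 3.084214 = 10.641316 → 10.641.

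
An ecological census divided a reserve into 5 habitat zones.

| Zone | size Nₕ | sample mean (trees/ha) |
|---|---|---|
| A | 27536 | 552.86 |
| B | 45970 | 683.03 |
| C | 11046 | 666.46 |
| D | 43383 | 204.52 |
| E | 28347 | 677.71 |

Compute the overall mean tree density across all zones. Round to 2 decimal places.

525.13

N = 156282; weights Wₕ = Nₕ/N = (0.1762, 0.2941, 0.0707, 0.2776, 0.1814).
x̄_st = Σ Wₕ·x̄ₕ = 0.1762·552.86 + 0.2941·683.03 + 0.0707·666.46 + 0.2776·204.52 + 0.1814·677.71 ≈ 525.1270...
→ 525.13.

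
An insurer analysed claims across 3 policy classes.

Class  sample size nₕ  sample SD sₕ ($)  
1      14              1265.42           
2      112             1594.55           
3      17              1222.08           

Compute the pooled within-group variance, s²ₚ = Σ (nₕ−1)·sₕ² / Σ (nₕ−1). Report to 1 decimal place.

Degrees of freedom: 13 + 111 + 16 = 140.
Σ(nₕ−1)sₕ² = 13·1601287.7764 + 111·2542589.7025 + 16·1493479.5264 = 326939870.4931.
s²ₚ = 326939870.4931 / 140 = 2335284.789... → 2335284.8.

2335284.8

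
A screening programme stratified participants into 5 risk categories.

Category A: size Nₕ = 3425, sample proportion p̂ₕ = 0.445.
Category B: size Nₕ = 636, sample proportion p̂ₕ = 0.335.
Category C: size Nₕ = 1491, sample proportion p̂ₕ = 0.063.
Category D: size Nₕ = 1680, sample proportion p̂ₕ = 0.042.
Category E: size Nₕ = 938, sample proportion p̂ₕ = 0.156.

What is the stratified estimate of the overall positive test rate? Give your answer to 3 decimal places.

Wₕ = Nₕ/N with N = 8170: 0.4192, 0.0778, 0.1825, 0.2056, 0.1148.
p̂_st = 0.4192·0.445 + 0.0778·0.335 + 0.1825·0.063 + 0.2056·0.042 + 0.1148·0.156 ≈ 0.25067... → 0.251.

0.251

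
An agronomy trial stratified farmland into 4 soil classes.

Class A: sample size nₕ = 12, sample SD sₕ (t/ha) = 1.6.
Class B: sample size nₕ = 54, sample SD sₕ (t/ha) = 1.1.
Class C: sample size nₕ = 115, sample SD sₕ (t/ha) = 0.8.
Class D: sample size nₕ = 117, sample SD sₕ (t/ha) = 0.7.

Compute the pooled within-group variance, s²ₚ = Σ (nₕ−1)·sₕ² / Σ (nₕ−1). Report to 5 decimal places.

0.75541

A: (12−1)·1.6² = 11·2.56 = 28.16
B: (54−1)·1.1² = 53·1.21 = 64.13
C: (115−1)·0.8² = 114·0.64 = 72.96
D: (117−1)·0.7² = 116·0.49 = 56.84
Numerator = 222.09; denominator = Σ(nₕ−1) = 294.
s²ₚ = 222.09/294 = 0.7554082... → 0.75541.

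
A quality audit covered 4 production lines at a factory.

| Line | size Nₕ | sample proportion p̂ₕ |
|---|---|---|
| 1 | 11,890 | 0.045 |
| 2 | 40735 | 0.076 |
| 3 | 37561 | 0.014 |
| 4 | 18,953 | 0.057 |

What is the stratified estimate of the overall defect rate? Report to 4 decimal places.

0.0480

Wₕ = Nₕ/N with N = 109139: 0.1089, 0.3732, 0.3442, 0.1737.
p̂_st = 0.1089·0.045 + 0.3732·0.076 + 0.3442·0.014 + 0.1737·0.057 ≈ 0.047985... → 0.0480.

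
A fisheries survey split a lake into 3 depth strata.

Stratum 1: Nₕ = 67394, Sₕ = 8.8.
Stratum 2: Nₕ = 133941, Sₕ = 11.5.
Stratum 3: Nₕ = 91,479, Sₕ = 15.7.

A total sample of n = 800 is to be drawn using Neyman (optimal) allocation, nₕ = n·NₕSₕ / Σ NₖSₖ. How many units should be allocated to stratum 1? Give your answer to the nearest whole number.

1: NₕSₕ = 67394·8.8 = 593067.2
2: NₕSₕ = 133941·11.5 = 1540321.5
3: NₕSₕ = 91479·15.7 = 1436220.3
Σ NₕSₕ = 3569609.
n_1 = 800·593067.2/3569609 = 132.915... → 133.

133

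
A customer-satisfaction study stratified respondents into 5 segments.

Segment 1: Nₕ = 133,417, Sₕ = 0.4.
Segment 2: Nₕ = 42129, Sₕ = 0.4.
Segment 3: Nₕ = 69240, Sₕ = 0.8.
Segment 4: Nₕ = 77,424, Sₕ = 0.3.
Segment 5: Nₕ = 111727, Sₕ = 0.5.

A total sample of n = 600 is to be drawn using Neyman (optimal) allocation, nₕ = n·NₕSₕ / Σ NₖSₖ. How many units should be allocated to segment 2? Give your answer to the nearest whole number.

49

Σ NₕSₕ = 133417·0.4 + 42129·0.4 + 69240·0.8 + 77424·0.3 + 111727·0.5 = 204701.1.
Share for 2: 16851.6/204701.1 = 0.08232.
n_2 = 600 × 0.08232 = 49.394... → 49.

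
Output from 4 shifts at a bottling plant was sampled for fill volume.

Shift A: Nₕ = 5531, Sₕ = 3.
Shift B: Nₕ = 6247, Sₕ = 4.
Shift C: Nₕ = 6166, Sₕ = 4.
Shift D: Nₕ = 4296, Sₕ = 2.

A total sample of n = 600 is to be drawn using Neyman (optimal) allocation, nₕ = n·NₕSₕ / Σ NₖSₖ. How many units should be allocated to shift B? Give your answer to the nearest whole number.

200

Σ NₕSₕ = 5531·3 + 6247·4 + 6166·4 + 4296·2 = 74837.
Share for B: 24988/74837 = 0.33390.
n_B = 600 × 0.33390 = 200.339... → 200.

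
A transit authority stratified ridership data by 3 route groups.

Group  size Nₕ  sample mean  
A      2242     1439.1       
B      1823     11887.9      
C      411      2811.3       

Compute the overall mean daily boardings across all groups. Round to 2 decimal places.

x̄_st = (Σ Nₕx̄ₕ) / (Σ Nₕ) = (2242·1439.1 + 1823·11887.9 + 411·2811.3) / 4476
= 26053548.2 / 4476 = 5820.7212... → 5820.72.

5820.72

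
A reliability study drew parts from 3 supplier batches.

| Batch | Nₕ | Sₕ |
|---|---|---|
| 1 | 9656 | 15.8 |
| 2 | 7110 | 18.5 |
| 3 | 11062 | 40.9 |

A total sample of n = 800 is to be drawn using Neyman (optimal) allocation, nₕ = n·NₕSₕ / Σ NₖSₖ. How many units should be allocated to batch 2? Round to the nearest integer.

Σ NₕSₕ = 9656·15.8 + 7110·18.5 + 11062·40.9 = 736535.6.
Share for 2: 131535/736535.6 = 0.17859.
n_2 = 800 × 0.17859 = 142.869... → 143.

143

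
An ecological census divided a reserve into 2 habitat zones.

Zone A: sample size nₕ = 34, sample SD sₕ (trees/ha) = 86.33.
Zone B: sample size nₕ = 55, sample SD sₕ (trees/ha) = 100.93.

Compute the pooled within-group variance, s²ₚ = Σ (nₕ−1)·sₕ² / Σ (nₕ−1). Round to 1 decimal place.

9149.8

A: (34−1)·86.33² = 33·7452.8689 = 245944.6737
B: (55−1)·100.93² = 54·10186.8649 = 550090.7046
Numerator = 796035.3783; denominator = Σ(nₕ−1) = 87.
s²ₚ = 796035.3783/87 = 9149.832... → 9149.8.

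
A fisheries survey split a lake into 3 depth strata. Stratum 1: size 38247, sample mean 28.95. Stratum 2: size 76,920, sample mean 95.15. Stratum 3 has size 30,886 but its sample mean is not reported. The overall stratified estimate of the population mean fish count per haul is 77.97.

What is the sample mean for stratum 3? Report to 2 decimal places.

N = 38247 + 76920 + 30886 = 146053.
Overall total = μ·N = 77.97·146053 = 11387752.41.
Subtract the known strata: 38247·28.95 + 76920·95.15 = 8426188.65.
Remaining total for stratum 3: 11387752.41 − 8426188.65 = 2961563.76.
Divide by its size: 2961563.76 / 30886 = 95.8869... → 95.89.

95.89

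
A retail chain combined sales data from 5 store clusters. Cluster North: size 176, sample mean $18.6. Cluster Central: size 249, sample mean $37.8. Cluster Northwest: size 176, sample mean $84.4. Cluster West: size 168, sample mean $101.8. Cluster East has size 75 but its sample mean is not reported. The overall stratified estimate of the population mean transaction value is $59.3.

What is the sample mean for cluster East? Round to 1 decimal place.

Σ Nₕx̄ₕ = N·μ, so 75·x̄_East = 844·59.3 − (176·18.6 + 249·37.8 + 176·84.4 + 168·101.8).
= 50049.2 − 44642.6 = 5406.6.
x̄_East = 5406.6 / 75 = 72.088 → 72.1.

72.1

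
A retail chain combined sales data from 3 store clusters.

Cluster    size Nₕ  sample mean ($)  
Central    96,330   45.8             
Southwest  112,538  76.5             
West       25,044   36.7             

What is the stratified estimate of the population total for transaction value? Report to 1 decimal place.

13940185.8

Estimate total by summing Nₕ·x̄ₕ over strata.
96330·45.8 + 112538·76.5 + 25044·36.7 = 4411914 + 8609157 + 919114.8 = 13940185.8.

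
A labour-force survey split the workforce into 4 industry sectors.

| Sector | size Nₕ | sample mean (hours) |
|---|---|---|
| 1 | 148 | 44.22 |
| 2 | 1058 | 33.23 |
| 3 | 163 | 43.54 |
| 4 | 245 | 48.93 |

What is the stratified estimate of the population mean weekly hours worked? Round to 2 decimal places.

x̄_st = (Σ Nₕx̄ₕ) / (Σ Nₕ) = (148·44.22 + 1058·33.23 + 163·43.54 + 245·48.93) / 1614
= 60786.77 / 1614 = 37.6622... → 37.66.

37.66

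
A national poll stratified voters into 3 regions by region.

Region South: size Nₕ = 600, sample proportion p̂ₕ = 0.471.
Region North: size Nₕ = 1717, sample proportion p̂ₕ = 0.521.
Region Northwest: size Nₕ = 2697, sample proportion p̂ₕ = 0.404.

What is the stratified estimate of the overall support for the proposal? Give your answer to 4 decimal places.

N = 600 + 1717 + 2697 = 5014.
Overall proportion = Σ (Nₕ/N)·p̂ₕ.
Σ Nₕp̂ₕ = 282.6 + 894.557 + 1089.588 = 2266.745.
2266.745 / 5014 = 0.452083... → 0.4521.

0.4521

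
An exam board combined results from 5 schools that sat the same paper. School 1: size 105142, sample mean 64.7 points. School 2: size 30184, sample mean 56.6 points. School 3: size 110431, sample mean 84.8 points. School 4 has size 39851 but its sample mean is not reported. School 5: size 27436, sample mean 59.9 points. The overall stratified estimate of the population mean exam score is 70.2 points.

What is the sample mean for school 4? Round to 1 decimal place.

61.6

Σ Nₕx̄ₕ = N·μ, so 39851·x̄_4 = 313044·70.2 − (105142·64.7 + 30184·56.6 + 110431·84.8 + 27436·59.9).
= 21975688.8 − 19519067 = 2456621.8.
x̄_4 = 2456621.8 / 39851 = 61.645... → 61.6.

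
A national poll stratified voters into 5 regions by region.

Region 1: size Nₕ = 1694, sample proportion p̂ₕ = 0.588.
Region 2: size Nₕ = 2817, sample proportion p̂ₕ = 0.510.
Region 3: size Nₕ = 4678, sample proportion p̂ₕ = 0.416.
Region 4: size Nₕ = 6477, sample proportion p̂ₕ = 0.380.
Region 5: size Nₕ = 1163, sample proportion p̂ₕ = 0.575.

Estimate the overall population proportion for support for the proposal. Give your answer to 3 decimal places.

0.446

N = 1694 + 2817 + 4678 + 6477 + 1163 = 16829.
Overall proportion = Σ (Nₕ/N)·p̂ₕ.
Σ Nₕp̂ₕ = 996.072 + 1436.67 + 1946.048 + 2461.26 + 668.725 = 7508.775.
7508.775 / 16829 = 0.44618... → 0.446.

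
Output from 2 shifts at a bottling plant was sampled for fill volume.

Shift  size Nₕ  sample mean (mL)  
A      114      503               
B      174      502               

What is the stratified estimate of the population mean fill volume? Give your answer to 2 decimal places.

502.40

N = 288; weights Wₕ = Nₕ/N = (0.3958, 0.6042).
x̄_st = Σ Wₕ·x̄ₕ = 0.3958·503 + 0.6042·502 ≈ 502.3958...
→ 502.40.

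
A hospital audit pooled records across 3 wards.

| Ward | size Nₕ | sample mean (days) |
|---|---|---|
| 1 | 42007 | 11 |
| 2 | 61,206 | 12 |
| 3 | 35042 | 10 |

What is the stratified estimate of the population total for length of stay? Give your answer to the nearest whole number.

1546969

1: 42007·11 = 462077
2: 61206·12 = 734472
3: 35042·10 = 350420
τ̂ = Σ Nₕx̄ₕ = 1546969.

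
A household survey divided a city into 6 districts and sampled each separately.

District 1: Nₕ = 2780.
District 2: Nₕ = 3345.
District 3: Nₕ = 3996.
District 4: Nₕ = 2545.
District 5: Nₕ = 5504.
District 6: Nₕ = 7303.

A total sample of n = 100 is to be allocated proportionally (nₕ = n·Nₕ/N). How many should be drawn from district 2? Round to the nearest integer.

13

Share of district 2 = 3345/25473 = 0.13132.
Allocate 100 × 0.13132 = 13.132... → 13.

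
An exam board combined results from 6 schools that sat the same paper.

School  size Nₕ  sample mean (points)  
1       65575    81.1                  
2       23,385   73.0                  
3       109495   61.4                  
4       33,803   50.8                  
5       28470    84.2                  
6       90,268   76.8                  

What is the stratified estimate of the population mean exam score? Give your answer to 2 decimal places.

70.64

x̄_st = (Σ Nₕx̄ₕ) / (Σ Nₕ) = (65575·81.1 + 23385·73.0 + 109495·61.4 + 33803·50.8 + 28470·84.2 + 90268·76.8) / 350996
= 24795179.3 / 350996 = 70.6423... → 70.64.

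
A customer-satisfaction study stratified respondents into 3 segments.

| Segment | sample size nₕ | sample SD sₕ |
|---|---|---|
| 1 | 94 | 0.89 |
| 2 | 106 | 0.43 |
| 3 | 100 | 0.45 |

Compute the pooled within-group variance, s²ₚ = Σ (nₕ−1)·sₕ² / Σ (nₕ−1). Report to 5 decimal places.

Degrees of freedom: 93 + 105 + 99 = 297.
Σ(nₕ−1)sₕ² = 93·0.7921 + 105·0.1849 + 99·0.2025 = 113.1273.
s²ₚ = 113.1273 / 297 = 0.3809 → 0.38090.

0.38090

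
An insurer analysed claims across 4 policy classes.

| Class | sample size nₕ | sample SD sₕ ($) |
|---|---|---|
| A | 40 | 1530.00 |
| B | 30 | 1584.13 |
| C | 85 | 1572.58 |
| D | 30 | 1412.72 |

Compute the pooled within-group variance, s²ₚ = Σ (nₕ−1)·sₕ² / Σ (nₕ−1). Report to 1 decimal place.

A: (40−1)·1530.00² = 39·2340900 = 91295100
B: (30−1)·1584.13² = 29·2509467.8569 = 72774567.8501
C: (85−1)·1572.58² = 84·2473007.8564 = 207732659.9376
D: (30−1)·1412.72² = 29·1995777.7984 = 57877556.1536
Numerator = 429679883.9413; denominator = Σ(nₕ−1) = 181.
s²ₚ = 429679883.9413/181 = 2373922.011... → 2373922.0.

2373922.0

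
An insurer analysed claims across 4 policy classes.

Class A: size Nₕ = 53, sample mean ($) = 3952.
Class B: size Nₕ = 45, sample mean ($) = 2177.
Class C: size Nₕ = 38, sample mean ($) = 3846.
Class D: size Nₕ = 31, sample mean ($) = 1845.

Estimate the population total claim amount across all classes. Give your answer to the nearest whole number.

510764

A: 53·3952 = 209456
B: 45·2177 = 97965
C: 38·3846 = 146148
D: 31·1845 = 57195
τ̂ = Σ Nₕx̄ₕ = 510764.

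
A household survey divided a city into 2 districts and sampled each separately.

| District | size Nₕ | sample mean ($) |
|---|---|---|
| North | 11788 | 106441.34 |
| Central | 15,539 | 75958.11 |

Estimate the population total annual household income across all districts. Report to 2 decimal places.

2435043587.21

North: 11788·106441.34 = 1254730515.92
Central: 15539·75958.11 = 1180313071.29
τ̂ = Σ Nₕx̄ₕ = 2435043587.21.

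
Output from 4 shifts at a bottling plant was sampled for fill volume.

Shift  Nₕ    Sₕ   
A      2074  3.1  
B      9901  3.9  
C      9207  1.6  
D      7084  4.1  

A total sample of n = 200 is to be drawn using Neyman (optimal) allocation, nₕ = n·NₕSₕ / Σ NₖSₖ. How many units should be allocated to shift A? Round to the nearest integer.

14

Σ NₕSₕ = 2074·3.1 + 9901·3.9 + 9207·1.6 + 7084·4.1 = 88818.9.
Share for A: 6429.4/88818.9 = 0.07239.
n_A = 200 × 0.07239 = 14.478... → 14.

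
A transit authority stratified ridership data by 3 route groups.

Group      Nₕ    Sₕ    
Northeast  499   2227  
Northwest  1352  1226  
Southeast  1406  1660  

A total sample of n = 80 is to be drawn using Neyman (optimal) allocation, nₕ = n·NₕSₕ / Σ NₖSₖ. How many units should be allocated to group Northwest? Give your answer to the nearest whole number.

Σ NₕSₕ = 499·2227 + 1352·1226 + 1406·1660 = 5102785.
Share for Northwest: 1657552/5102785 = 0.32483.
n_Northwest = 80 × 0.32483 = 25.987... → 26.

26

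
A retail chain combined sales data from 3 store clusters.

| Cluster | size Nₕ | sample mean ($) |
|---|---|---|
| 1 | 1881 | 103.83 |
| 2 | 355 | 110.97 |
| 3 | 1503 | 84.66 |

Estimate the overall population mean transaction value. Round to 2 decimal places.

96.80

x̄_st = (Σ Nₕx̄ₕ) / (Σ Nₕ) = (1881·103.83 + 355·110.97 + 1503·84.66) / 3739
= 361942.56 / 3739 = 96.8020... → 96.80.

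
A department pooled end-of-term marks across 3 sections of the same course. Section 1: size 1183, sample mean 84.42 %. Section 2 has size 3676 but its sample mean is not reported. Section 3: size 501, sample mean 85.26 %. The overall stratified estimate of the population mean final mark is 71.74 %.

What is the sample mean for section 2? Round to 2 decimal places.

N = 1183 + 3676 + 501 = 5360.
Overall total = μ·N = 71.74·5360 = 384526.4.
Subtract the known strata: 1183·84.42 + 501·85.26 = 142584.12.
Remaining total for section 2: 384526.4 − 142584.12 = 241942.28.
Divide by its size: 241942.28 / 3676 = 65.8167... → 65.82.

65.82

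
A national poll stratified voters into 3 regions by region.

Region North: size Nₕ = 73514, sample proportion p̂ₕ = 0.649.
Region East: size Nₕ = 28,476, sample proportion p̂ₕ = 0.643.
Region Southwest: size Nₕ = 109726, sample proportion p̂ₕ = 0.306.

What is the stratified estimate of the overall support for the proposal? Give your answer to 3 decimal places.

0.470

Wₕ = Nₕ/N with N = 211716: 0.3472, 0.1345, 0.5183.
p̂_st = 0.3472·0.649 + 0.1345·0.643 + 0.5183·0.306 ≈ 0.47043... → 0.470.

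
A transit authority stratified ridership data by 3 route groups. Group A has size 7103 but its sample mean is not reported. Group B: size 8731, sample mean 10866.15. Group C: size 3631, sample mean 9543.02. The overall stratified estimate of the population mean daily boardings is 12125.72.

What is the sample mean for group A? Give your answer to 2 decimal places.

N = 7103 + 8731 + 3631 = 19465.
Overall total = μ·N = 12125.72·19465 = 236027139.8.
Subtract the known strata: 8731·10866.15 + 3631·9543.02 = 129523061.27.
Remaining total for group A: 236027139.8 − 129523061.27 = 106504078.53.
Divide by its size: 106504078.53 / 7103 = 14994.2388... → 14994.24.

14994.24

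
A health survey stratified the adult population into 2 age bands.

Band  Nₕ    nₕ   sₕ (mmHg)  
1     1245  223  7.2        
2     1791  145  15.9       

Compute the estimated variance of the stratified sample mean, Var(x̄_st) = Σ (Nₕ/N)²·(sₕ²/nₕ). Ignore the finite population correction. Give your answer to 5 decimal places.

N = 3036. Term for each stratum: Wₕ²sₕ²/nₕ.
Var(x̄_st) = 0.03909267 + 0.60675573 = 0.64584839 → 0.64585.

0.64585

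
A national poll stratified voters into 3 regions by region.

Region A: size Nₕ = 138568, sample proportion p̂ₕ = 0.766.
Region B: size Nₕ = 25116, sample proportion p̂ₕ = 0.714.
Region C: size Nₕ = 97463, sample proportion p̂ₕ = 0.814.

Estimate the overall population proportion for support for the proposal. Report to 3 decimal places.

N = 138568 + 25116 + 97463 = 261147.
Overall proportion = Σ (Nₕ/N)·p̂ₕ.
Σ Nₕp̂ₕ = 106143.088 + 17932.824 + 79334.882 = 203410.794.
203410.794 / 261147 = 0.77891... → 0.779.

0.779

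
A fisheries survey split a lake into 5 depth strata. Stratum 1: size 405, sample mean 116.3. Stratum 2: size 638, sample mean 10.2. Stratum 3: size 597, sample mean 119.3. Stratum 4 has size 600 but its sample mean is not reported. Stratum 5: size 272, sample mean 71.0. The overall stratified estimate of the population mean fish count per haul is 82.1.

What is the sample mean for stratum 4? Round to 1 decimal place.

103.5

Σ Nₕx̄ₕ = N·μ, so 600·x̄_4 = 2512·82.1 − (405·116.3 + 638·10.2 + 597·119.3 + 272·71.0).
= 206235.2 − 144143.2 = 62092.
x̄_4 = 62092 / 600 = 103.487... → 103.5.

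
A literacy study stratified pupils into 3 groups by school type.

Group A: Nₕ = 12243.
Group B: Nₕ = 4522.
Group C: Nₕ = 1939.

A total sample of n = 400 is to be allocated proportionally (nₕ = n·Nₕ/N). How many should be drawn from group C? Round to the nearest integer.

41

N = 12243 + 4522 + 1939 = 18704.
n_C = 400·1939/18704 = 41.467... → 41.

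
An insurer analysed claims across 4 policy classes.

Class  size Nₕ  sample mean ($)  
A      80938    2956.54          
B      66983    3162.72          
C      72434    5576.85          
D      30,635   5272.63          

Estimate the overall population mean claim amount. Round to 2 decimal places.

N = 250990; weights Wₕ = Nₕ/N = (0.3225, 0.2669, 0.2886, 0.1221).
x̄_st = Σ Wₕ·x̄ₕ = 0.3225·2956.54 + 0.2669·3162.72 + 0.2886·5576.85 + 0.1221·5272.63 ≈ 4050.4621...
→ 4050.46.

4050.46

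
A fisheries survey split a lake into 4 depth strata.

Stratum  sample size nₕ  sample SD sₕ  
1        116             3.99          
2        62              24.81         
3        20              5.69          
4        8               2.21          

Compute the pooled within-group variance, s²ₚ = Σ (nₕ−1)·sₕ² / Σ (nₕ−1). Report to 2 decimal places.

1: (116−1)·3.99² = 115·15.9201 = 1830.8115
2: (62−1)·24.81² = 61·615.5361 = 37547.7021
3: (20−1)·5.69² = 19·32.3761 = 615.1459
4: (8−1)·2.21² = 7·4.8841 = 34.1887
Numerator = 40027.8482; denominator = Σ(nₕ−1) = 202.
s²ₚ = 40027.8482/202 = 198.1577... → 198.16.

198.16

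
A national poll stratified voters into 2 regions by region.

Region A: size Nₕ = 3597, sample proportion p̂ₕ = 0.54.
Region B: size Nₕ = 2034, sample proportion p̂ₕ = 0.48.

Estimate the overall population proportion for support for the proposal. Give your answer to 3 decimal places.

N = 3597 + 2034 = 5631.
Overall proportion = Σ (Nₕ/N)·p̂ₕ.
Σ Nₕp̂ₕ = 1942.38 + 976.32 = 2918.7.
2918.7 / 5631 = 0.51833... → 0.518.

0.518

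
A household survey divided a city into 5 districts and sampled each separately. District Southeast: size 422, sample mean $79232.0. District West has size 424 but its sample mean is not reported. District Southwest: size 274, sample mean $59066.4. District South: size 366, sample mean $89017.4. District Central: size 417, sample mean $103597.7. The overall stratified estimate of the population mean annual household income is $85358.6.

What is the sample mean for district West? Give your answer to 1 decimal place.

N = 422 + 424 + 274 + 366 + 417 = 1903.
Overall total = μ·N = 85358.6·1903 = 162437415.8.
Subtract the known strata: 422·79232.0 + 274·59066.4 + 366·89017.4 + 417·103597.7 = 125400706.9.
Remaining total for district West: 162437415.8 − 125400706.9 = 37036708.9.
Divide by its size: 37036708.9 / 424 = 87350.729... → 87350.7.

87350.7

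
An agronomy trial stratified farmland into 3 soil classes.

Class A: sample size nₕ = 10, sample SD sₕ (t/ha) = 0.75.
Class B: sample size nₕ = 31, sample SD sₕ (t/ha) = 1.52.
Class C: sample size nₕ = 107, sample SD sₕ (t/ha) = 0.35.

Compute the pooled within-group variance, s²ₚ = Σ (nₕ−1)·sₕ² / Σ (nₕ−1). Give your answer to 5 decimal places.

0.60248

A: (10−1)·0.75² = 9·0.5625 = 5.0625
B: (31−1)·1.52² = 30·2.3104 = 69.312
C: (107−1)·0.35² = 106·0.1225 = 12.985
Numerator = 87.3595; denominator = Σ(nₕ−1) = 145.
s²ₚ = 87.3595/145 = 0.6024793... → 0.60248.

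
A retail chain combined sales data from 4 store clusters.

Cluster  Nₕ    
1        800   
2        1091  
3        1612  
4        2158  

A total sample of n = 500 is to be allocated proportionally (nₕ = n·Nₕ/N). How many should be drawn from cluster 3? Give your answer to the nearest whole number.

Share of cluster 3 = 1612/5661 = 0.28476.
Allocate 500 × 0.28476 = 142.378... → 142.

142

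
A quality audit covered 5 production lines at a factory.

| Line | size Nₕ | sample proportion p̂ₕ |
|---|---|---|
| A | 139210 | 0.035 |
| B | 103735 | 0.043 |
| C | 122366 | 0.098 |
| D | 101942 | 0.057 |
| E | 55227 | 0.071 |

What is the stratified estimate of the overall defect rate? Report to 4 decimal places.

Wₕ = Nₕ/N with N = 522480: 0.2664, 0.1985, 0.2342, 0.1951, 0.1057.
p̂_st = 0.2664·0.035 + 0.1985·0.043 + 0.2342·0.098 + 0.1951·0.057 + 0.1057·0.071 ≈ 0.059441... → 0.0594.

0.0594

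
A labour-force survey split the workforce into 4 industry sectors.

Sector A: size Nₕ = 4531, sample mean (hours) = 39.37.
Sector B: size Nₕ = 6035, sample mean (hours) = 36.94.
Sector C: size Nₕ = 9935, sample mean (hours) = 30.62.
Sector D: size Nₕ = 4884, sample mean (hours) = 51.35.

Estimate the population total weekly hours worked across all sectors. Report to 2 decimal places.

Estimate total by summing Nₕ·x̄ₕ over strata.
4531·39.37 + 6035·36.94 + 9935·30.62 + 4884·51.35 = 178385.47 + 222932.9 + 304209.7 + 250793.4 = 956321.47.

956321.47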